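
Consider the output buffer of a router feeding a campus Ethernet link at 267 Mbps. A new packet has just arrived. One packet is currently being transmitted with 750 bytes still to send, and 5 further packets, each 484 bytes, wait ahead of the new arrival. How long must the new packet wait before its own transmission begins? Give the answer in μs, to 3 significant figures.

95.0 μs

Each queued packet: L/R = 3872/267000000 = 14.5019 μs.
5 queued → 72.5094 μs.
Plus remaining 6000 bits of current packet: 22.4719 μs.
Queuing delay = 95.0 μs.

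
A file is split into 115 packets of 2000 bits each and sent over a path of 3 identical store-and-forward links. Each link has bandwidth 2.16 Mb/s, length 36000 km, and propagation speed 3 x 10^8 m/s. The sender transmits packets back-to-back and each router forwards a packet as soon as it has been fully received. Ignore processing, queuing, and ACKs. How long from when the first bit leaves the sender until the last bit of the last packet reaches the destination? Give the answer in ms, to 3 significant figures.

468 ms

Per-hop transmission t_tx = L/R = 2000/2160000 = 0.925926 ms.
Per-hop propagation t_prop = 36000000/300000000 = 120 ms.
Pipeline fill: first packet needs 3·t_tx to clear all hops; remaining 114 packets each add one t_tx.
Total = (3+115-1)·t_tx + 3·t_prop = 117·0.925926 + 3·120 = 468 ms.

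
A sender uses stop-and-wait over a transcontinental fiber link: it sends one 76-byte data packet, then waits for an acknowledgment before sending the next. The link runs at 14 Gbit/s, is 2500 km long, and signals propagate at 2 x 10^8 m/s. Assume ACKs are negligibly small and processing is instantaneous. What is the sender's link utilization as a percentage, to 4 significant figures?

0.0001737 %

t_tx = L/R = 608/14000000000 = 4.34286e-08 s.
t_prop = 2500000/200000000 = 0.0125 s; RTT = 0.025 s.
Cycle = t_tx + RTT = 0.025 s.
Utilization = t_tx / cycle = 4.34286e-08/0.025 = 0.0001737 %.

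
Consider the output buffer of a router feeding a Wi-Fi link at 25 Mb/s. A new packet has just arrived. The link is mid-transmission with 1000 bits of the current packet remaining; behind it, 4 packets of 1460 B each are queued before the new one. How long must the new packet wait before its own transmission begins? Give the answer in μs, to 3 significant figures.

1910 μs

Each queued packet: L/R = 11680/25000000 = 467.2 μs.
4 queued → 1868.8 μs.
Plus remaining 1000 bits of current packet: 40 μs.
Queuing delay = 1910 μs.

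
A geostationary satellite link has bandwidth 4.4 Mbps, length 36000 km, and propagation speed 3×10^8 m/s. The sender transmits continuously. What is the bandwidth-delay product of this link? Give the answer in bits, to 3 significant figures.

528000 bits

Propagation delay = 36000000 / 300000000 = 0.12 s.
BDP = R × t_prop = 4400000 × 0.12 = 528000 bits.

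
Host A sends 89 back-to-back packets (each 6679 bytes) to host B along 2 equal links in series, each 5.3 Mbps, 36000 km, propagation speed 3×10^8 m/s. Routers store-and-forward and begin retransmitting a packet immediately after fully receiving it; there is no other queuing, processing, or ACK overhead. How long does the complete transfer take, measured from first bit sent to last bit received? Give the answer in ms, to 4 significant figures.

1147 ms

Per-hop transmission t_tx = L/R = 53432/5300000 = 10.0815 ms.
Per-hop propagation t_prop = 36000000/300000000 = 120 ms.
Pipeline fill: first packet needs 2·t_tx to clear all hops; remaining 88 packets each add one t_tx.
Total = (2+89-1)·t_tx + 2·t_prop = 90·10.0815 + 2·120 = 1147 ms.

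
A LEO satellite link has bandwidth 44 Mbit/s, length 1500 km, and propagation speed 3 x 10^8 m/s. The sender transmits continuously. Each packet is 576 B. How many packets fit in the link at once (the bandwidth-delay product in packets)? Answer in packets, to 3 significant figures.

Propagation delay = 1500000 / 300000000 = 0.005 s.
BDP = R × t_prop = 44000000 × 0.005 = 220000 bits.
In packets of 4608 bits: 47.7 packets.

47.7 packets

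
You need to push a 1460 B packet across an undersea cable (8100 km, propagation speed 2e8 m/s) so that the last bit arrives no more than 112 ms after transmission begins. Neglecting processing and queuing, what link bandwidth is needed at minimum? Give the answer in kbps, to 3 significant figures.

L = 11680 bits.
Propagation delay = 8100000 / 200000000 = 40.5 ms.
Transmission budget = 112 − 40.5 = 71.5 ms.
R ≥ L / t_tx = 11680 bits / 0.0715 s = 163 kbps.

163 kbps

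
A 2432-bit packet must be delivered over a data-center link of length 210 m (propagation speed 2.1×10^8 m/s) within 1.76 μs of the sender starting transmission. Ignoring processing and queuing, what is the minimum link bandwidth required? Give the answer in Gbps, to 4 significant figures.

3.200 Gbps

Propagation delay = 210 / 210000000 = 1 μs.
Transmission budget = 1.76 − 1 = 0.76 μs.
R ≥ L / t_tx = 2432 bits / 7.6e-07 s = 3.200 Gbps.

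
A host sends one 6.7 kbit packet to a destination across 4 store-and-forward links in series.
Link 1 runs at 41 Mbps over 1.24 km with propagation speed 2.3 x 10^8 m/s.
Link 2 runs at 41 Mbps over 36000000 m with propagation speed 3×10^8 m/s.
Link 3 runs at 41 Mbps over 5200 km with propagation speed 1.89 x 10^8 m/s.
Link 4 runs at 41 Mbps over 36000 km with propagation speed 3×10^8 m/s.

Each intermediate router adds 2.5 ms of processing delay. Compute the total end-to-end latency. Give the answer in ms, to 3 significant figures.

L = 6700 bits.
Transmission delay per hop = L/R = 6700/41000000 = 0.163415 ms; 4 hops → 0.653659 ms.
Propagation delays (d/s per hop): 0.0053913, 120, 27.5132, 120 ms; sum = 267.519 ms.
Processing at 3 router(s): 3 × 2.5 ms = 7.5 ms.
End-to-end = 276 ms.

276 ms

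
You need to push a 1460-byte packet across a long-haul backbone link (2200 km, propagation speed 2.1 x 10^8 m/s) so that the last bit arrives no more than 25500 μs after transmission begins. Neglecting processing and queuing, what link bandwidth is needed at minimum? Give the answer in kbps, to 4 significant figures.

777.4 kbps

L = 11680 bits.
Propagation delay = 2200000 / 210000000 = 10476.2 μs.
Transmission budget = 25500 − 10476.2 = 15023.8 μs.
R ≥ L / t_tx = 11680 bits / 0.0150238 s = 777.4 kbps.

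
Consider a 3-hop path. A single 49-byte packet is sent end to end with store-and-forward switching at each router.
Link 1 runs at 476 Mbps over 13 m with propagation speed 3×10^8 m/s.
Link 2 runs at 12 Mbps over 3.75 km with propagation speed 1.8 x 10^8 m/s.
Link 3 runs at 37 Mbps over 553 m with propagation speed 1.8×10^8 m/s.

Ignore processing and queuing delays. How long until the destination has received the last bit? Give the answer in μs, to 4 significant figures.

68.03 μs

L = 49 × 8 = 392 bits.
Transmission delays (L/R per hop): 0.823529, 32.6667, 10.5946 μs; sum = 44.0848 μs.
Propagation delays (d/s per hop): 0.0433333, 20.8333, 3.07222 μs; sum = 23.9489 μs.
End-to-end = 68.03 μs.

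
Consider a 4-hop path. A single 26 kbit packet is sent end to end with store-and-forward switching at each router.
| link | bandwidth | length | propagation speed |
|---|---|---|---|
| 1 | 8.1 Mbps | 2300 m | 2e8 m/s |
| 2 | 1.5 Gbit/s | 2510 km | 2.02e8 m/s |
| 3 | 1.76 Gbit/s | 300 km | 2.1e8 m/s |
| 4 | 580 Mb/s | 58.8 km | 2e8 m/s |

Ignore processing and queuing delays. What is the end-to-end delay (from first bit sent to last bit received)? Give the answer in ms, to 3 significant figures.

L = 26000 bits.
Transmission delays (L/R per hop): 3.20988, 0.0173333, 0.0147727, 0.0448276 ms; sum = 3.28681 ms.
Propagation delays (d/s per hop): 0.0115, 12.4257, 1.42857, 0.294 ms; sum = 14.1598 ms.
End-to-end = 17.4 ms.

17.4 ms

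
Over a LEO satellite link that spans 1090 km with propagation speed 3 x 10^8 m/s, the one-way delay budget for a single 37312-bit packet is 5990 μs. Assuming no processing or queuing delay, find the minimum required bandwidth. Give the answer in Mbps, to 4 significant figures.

Propagation delay = 1090000 / 300000000 = 3633.33 μs.
Transmission budget = 5990 − 3633.33 = 2356.67 μs.
R ≥ L / t_tx = 37312 bits / 0.00235667 s = 15.83 Mbps.

15.83 Mbps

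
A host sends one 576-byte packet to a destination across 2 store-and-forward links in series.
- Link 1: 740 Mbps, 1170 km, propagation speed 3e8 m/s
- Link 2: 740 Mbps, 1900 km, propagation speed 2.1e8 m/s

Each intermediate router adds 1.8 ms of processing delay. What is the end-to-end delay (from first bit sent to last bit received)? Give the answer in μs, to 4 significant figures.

14760 μs

L = 576 × 8 = 4608 bits.
Transmission delay per hop = L/R = 4608/740000000 = 6.22703 μs; 2 hops → 12.4541 μs.
Propagation delays (d/s per hop): 3900, 9047.62 μs; sum = 12947.6 μs.
Processing at 1 router(s): 1 × 1.8 ms = 1800 μs.
End-to-end = 14760 μs.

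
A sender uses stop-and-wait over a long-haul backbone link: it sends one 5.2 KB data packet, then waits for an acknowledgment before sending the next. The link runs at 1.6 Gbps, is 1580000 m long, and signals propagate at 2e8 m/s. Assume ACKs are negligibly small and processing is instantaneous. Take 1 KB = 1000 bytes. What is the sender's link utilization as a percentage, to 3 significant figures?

0.164 %

t_tx = L/R = 41600/1600000000 = 2.6e-05 s.
t_prop = 1580000/200000000 = 0.0079 s; RTT = 0.0158 s.
Cycle = t_tx + RTT = 0.015826 s.
Utilization = t_tx / cycle = 2.6e-05/0.015826 = 0.164 %.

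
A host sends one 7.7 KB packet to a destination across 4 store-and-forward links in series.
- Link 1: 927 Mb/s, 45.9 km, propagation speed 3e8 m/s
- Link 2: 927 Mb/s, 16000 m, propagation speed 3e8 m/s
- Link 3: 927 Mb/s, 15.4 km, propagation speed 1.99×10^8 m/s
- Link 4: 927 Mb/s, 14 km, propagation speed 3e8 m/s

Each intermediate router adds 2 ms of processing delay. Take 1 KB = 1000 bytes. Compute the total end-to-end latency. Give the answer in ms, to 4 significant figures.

6.596 ms

L = 61600 bits.
Transmission delay per hop = L/R = 61600/927000000 = 0.0664509 ms; 4 hops → 0.265804 ms.
Propagation delays (d/s per hop): 0.153, 0.0533333, 0.0773869, 0.0466667 ms; sum = 0.330387 ms.
Processing at 3 router(s): 3 × 2 ms = 6 ms.
End-to-end = 6.596 ms.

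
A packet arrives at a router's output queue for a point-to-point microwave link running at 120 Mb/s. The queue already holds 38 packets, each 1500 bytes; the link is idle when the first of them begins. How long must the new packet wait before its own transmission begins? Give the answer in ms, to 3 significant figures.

Each queued packet: L/R = 12000/120000000 = 0.1 ms.
38 queued → 3.8 ms.
Queuing delay = 3.80 ms.

3.80 ms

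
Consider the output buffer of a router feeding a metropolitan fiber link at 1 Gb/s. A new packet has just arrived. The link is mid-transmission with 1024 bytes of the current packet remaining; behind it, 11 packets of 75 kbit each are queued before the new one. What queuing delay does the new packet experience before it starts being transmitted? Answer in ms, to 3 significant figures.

Each queued packet: L/R = 75000/1000000000 = 0.075 ms.
11 queued → 0.825 ms.
Plus remaining 8192 bits of current packet: 0.008192 ms.
Queuing delay = 0.833 ms.

0.833 ms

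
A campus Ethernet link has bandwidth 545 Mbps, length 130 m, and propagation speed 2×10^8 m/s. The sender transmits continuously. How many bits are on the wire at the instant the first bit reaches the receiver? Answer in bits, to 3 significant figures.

354 bits

Propagation delay = 130 / 200000000 = 6.5e-07 s.
BDP = R × t_prop = 545000000 × 6.5e-07 = 354.25 bits.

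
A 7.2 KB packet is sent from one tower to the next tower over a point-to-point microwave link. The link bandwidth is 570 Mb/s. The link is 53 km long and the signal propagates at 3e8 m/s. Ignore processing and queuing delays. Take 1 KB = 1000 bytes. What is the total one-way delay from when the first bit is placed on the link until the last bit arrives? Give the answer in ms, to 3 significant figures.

0.278 ms

L = 57600 bits.
Transmission delay = L/R = 57600 / 570000000 = 0.101053 ms.
Propagation delay = d/s = 53000 m / 300000000 m/s = 0.176667 ms.
Total = 0.278 ms.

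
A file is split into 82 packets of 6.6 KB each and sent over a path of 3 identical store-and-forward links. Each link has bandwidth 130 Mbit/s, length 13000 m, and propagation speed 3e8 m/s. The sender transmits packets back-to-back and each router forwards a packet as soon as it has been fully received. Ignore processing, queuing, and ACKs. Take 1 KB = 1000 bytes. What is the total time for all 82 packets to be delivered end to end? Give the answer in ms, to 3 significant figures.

34.2 ms

Per-hop transmission t_tx = L/R = 52800/130000000 = 0.406154 ms.
Per-hop propagation t_prop = 13000/300000000 = 0.0433333 ms.
Pipeline fill: first packet needs 3·t_tx to clear all hops; remaining 81 packets each add one t_tx.
Total = (3+82-1)·t_tx + 3·t_prop = 84·0.406154 + 3·0.0433333 = 34.2 ms.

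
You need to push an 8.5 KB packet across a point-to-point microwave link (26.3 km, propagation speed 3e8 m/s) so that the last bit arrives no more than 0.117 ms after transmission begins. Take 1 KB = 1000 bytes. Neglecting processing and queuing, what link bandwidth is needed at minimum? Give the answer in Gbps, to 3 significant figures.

L = 68000 bits.
Propagation delay = 26300 / 300000000 = 0.0876667 ms.
Transmission budget = 0.117 − 0.0876667 = 0.0293333 ms.
R ≥ L / t_tx = 68000 bits / 2.93333e-05 s = 2.32 Gbps.

2.32 Gbps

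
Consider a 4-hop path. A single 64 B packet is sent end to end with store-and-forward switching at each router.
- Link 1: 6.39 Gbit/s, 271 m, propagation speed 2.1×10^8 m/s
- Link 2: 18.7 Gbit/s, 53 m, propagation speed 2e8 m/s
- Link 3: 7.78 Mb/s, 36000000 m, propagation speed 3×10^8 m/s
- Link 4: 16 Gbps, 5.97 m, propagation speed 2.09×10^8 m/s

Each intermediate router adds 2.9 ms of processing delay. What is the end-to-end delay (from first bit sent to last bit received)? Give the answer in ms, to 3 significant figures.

L = 64 × 8 = 512 bits.
Transmission delays (L/R per hop): 8.01252e-05, 2.73797e-05, 0.0658098, 3.2e-05 ms; sum = 0.0659493 ms.
Propagation delays (d/s per hop): 0.00129048, 0.000265, 120, 2.85646e-05 ms; sum = 120.002 ms.
Processing at 3 router(s): 3 × 2.9 ms = 8.7 ms.
End-to-end = 129 ms.

129 ms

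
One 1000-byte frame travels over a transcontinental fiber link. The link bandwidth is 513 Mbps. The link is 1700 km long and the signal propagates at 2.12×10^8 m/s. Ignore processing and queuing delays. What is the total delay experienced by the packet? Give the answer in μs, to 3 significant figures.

8030 μs

L = 1000 × 8 = 8000 bits.
Transmission delay = L/R = 8000 / 513000000 = 15.5945 μs.
Propagation delay = d/s = 1700000 m / 212000000 m/s = 8018.87 μs.
Total = 8030 μs.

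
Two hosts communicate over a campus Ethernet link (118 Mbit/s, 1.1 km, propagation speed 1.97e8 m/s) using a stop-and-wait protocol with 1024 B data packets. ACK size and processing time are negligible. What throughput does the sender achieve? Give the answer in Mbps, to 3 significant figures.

t_tx = L/R = 8192/118000000 = 6.94237e-05 s.
t_prop = 1100/197000000 = 5.58376e-06 s; RTT = 1.11675e-05 s.
Cycle = t_tx + RTT = 8.05912e-05 s.
Throughput = L / cycle = 8192 / 8.05912e-05 = 102 Mbps.

102 Mbps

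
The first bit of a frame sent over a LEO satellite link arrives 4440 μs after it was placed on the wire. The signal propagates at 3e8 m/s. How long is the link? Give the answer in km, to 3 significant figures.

d = s × t_prop = 300000000 × 0.00444 = 1330 km.

1330 km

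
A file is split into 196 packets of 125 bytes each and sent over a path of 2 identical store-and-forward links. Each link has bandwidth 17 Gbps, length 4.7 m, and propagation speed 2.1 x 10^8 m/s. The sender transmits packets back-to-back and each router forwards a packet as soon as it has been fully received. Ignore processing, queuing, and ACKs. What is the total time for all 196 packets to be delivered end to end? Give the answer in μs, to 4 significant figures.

Per-hop transmission t_tx = L/R = 1000/17000000000 = 0.0588235 μs.
Per-hop propagation t_prop = 4.7/210000000 = 0.022381 μs.
Pipeline fill: first packet needs 2·t_tx to clear all hops; remaining 195 packets each add one t_tx.
Total = (2+196-1)·t_tx + 2·t_prop = 197·0.0588235 + 2·0.022381 = 11.63 μs.

11.63 μs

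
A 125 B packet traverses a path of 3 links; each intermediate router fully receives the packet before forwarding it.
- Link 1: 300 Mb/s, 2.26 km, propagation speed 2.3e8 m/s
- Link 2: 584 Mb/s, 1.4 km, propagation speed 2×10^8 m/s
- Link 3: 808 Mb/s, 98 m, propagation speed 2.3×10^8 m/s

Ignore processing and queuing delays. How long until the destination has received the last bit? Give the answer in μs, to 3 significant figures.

L = 125 × 8 = 1000 bits.
Transmission delays (L/R per hop): 3.33333, 1.71233, 1.23762 μs; sum = 6.28329 μs.
Propagation delays (d/s per hop): 9.82609, 7, 0.426087 μs; sum = 17.2522 μs.
End-to-end = 23.5 μs.

23.5 μs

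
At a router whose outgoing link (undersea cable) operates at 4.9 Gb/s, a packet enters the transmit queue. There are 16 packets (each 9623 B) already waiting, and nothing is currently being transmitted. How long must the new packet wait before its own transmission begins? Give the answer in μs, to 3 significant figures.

251 μs

Each queued packet: L/R = 76984/4900000000 = 15.711 μs.
16 queued → 251.376 μs.
Queuing delay = 251 μs.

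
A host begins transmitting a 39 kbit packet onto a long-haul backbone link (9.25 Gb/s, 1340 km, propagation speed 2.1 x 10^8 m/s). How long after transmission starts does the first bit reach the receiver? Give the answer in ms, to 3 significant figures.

First bit experiences only propagation delay: d/s = 1340000/210000000 = 6.38 ms.

6.38 ms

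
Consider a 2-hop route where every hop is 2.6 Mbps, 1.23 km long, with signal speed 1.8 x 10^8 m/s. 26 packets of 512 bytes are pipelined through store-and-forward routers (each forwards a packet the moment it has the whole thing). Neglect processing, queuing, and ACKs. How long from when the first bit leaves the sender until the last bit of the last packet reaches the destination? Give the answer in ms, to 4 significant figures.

42.55 ms

Per-hop transmission t_tx = L/R = 4096/2600000 = 1.57538 ms.
Per-hop propagation t_prop = 1230/180000000 = 0.00683333 ms.
Pipeline fill: first packet needs 2·t_tx to clear all hops; remaining 25 packets each add one t_tx.
Total = (2+26-1)·t_tx + 2·t_prop = 27·1.57538 + 2·0.00683333 = 42.55 ms.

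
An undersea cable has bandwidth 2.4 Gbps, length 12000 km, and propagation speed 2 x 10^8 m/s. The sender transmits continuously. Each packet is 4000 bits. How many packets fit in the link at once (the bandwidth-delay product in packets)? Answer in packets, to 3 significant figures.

Propagation delay = 12000000 / 200000000 = 0.06 s.
BDP = R × t_prop = 2400000000 × 0.06 = 144000000 bits.
In packets of 4000 bits: 36000 packets.

36000 packets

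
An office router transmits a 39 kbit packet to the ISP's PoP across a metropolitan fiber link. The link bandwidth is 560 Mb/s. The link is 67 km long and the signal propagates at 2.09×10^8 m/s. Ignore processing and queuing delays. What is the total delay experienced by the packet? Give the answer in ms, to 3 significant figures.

0.390 ms

L = 39000 bits.
Transmission delay = L/R = 39000 / 560000000 = 0.0696429 ms.
Propagation delay = d/s = 67000 m / 209000000 m/s = 0.320574 ms.
Total = 0.390 ms.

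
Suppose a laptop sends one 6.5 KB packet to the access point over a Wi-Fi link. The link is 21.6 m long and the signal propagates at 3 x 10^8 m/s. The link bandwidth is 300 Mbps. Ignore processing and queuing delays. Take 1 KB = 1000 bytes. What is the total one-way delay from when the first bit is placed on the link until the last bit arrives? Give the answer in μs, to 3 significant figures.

L = 52000 bits.
Transmission delay = L/R = 52000 / 300000000 = 173.333 μs.
Propagation delay = d/s = 21.6 m / 300000000 m/s = 0.072 μs.
Total = 173 μs.

173 μs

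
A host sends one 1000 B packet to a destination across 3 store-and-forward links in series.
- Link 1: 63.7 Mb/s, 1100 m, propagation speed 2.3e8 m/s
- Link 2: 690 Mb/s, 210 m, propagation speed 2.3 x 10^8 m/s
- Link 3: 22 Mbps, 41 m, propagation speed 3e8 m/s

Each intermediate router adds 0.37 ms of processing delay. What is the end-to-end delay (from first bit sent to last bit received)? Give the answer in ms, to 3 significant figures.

L = 1000 × 8 = 8000 bits.
Transmission delays (L/R per hop): 0.125589, 0.0115942, 0.363636 ms; sum = 0.500819 ms.
Propagation delays (d/s per hop): 0.00478261, 0.000913043, 0.000136667 ms; sum = 0.00583232 ms.
Processing at 2 router(s): 2 × 0.37 ms = 0.74 ms.
End-to-end = 1.25 ms.

1.25 ms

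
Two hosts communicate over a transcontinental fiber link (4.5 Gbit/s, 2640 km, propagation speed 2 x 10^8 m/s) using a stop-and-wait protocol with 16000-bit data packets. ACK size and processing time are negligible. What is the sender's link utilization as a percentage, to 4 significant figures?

0.01347 %

t_tx = L/R = 16000/4500000000 = 3.55556e-06 s.
t_prop = 2640000/200000000 = 0.0132 s; RTT = 0.0264 s.
Cycle = t_tx + RTT = 0.0264036 s.
Utilization = t_tx / cycle = 3.55556e-06/0.0264036 = 0.01347 %.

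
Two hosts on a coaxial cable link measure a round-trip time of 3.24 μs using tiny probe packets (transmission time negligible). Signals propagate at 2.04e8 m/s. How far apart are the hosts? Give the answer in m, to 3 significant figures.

330 m

One-way propagation = RTT/2 = 1.62 μs.
d = s × t = 204000000 × 1.62e-06 = 330 m.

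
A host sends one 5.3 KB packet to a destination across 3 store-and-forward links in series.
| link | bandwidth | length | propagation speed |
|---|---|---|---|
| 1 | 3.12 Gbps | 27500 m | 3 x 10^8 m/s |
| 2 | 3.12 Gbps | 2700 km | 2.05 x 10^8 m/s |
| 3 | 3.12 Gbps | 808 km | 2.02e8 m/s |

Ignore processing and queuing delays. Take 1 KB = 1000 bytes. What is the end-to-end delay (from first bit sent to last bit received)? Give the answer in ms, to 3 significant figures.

17.3 ms

L = 42400 bits.
Transmission delay per hop = L/R = 42400/3120000000 = 0.0135897 ms; 3 hops → 0.0407692 ms.
Propagation delays (d/s per hop): 0.0916667, 13.1707, 4 ms; sum = 17.2624 ms.
End-to-end = 17.3 ms.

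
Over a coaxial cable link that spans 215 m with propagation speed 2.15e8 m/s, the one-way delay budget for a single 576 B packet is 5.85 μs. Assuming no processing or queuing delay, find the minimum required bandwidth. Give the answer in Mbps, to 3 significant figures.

L = 4608 bits.
Propagation delay = 215 / 215000000 = 1 μs.
Transmission budget = 5.85 − 1 = 4.85 μs.
R ≥ L / t_tx = 4608 bits / 4.85e-06 s = 950 Mbps.

950 Mbps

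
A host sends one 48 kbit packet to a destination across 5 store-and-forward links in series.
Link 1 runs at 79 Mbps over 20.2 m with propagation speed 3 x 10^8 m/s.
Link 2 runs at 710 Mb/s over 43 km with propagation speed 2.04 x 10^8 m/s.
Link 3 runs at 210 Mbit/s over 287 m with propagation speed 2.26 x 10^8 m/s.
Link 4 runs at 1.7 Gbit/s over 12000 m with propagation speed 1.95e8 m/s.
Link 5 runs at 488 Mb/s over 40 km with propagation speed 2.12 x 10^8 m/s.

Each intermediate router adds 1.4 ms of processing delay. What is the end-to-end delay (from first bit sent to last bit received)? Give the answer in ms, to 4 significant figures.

7.093 ms

L = 48000 bits.
Transmission delays (L/R per hop): 0.607595, 0.0676056, 0.228571, 0.0282353, 0.0983607 ms; sum = 1.03037 ms.
Propagation delays (d/s per hop): 6.73333e-05, 0.210784, 0.00126991, 0.0615385, 0.188679 ms; sum = 0.462339 ms.
Processing at 4 router(s): 4 × 1.4 ms = 5.6 ms.
End-to-end = 7.093 ms.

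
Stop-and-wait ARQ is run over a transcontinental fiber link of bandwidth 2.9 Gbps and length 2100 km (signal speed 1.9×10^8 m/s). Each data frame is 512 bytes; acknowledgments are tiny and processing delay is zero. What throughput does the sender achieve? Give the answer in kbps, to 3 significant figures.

185 kbps

t_tx = L/R = 4096/2900000000 = 1.41241e-06 s.
t_prop = 2100000/190000000 = 0.0110526 s; RTT = 0.0221053 s.
Cycle = t_tx + RTT = 0.0221067 s.
Throughput = L / cycle = 4096 / 0.0221067 = 185 kbps.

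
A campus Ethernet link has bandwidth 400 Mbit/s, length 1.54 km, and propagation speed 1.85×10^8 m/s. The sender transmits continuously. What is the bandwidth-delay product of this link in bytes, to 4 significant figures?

416.2 bytes

Propagation delay = 1540 / 185000000 = 8.32432e-06 s.
BDP = R × t_prop = 400000000 × 8.32432e-06 = 3329.73 bits.
In bytes: 3329.73/8 = 416.2 bytes.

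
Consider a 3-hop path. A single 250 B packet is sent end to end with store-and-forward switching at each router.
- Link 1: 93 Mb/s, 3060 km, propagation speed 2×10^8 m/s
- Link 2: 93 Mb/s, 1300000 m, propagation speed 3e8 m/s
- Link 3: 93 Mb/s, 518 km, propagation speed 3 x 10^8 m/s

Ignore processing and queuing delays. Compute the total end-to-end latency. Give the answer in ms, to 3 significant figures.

L = 250 × 8 = 2000 bits.
Transmission delay per hop = L/R = 2000/93000000 = 0.0215054 ms; 3 hops → 0.0645161 ms.
Propagation delays (d/s per hop): 15.3, 4.33333, 1.72667 ms; sum = 21.36 ms.
End-to-end = 21.4 ms.

21.4 ms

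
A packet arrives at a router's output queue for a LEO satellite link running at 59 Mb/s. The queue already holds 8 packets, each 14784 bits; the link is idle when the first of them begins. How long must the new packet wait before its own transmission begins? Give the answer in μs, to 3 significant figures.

Each queued packet: L/R = 14784/59000000 = 250.576 μs.
8 queued → 2004.61 μs.
Queuing delay = 2000 μs.

2000 μs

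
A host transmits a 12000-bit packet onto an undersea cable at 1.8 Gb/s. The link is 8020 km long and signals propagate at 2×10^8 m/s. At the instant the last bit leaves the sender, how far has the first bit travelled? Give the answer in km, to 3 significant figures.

t_tx = L/R = 12000/1800000000 = 6.66667e-06 s.
Distance = s × t_tx = 200000000 × 6.66667e-06 = 1.33 km.

1.33 km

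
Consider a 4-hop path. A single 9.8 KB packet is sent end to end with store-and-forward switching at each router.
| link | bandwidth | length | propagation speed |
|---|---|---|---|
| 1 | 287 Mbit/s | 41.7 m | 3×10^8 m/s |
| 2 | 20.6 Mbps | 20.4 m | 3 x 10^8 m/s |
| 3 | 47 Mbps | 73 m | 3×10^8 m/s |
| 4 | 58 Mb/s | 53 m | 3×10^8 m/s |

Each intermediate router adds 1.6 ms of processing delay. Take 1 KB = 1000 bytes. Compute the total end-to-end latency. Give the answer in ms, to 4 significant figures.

11.90 ms

L = 78400 bits.
Transmission delays (L/R per hop): 0.273171, 3.80583, 1.66809, 1.35172 ms; sum = 7.09881 ms.
Propagation delays (d/s per hop): 0.000139, 6.8e-05, 0.000243333, 0.000176667 ms; sum = 0.000627 ms.
Processing at 3 router(s): 3 × 1.6 ms = 4.8 ms.
End-to-end = 11.90 ms.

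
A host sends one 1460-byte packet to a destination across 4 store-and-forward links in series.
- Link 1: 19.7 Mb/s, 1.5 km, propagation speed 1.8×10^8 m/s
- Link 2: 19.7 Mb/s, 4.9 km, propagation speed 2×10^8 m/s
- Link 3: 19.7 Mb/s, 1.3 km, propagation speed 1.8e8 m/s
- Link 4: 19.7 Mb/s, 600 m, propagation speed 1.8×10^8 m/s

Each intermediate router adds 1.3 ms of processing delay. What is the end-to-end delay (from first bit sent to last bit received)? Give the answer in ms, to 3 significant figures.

L = 1460 × 8 = 11680 bits.
Transmission delay per hop = L/R = 11680/19700000 = 0.592893 ms; 4 hops → 2.37157 ms.
Propagation delays (d/s per hop): 0.00833333, 0.0245, 0.00722222, 0.00333333 ms; sum = 0.0433889 ms.
Processing at 3 router(s): 3 × 1.3 ms = 3.9 ms.
End-to-end = 6.31 ms.

6.31 ms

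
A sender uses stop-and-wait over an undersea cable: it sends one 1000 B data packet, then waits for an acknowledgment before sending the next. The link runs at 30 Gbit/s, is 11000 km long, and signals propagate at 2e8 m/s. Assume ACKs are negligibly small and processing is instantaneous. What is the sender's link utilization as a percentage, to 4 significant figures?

t_tx = L/R = 8000/30000000000 = 2.66667e-07 s.
t_prop = 11000000/200000000 = 0.055 s; RTT = 0.11 s.
Cycle = t_tx + RTT = 0.11 s.
Utilization = t_tx / cycle = 2.66667e-07/0.11 = 0.0002424 %.

0.0002424 %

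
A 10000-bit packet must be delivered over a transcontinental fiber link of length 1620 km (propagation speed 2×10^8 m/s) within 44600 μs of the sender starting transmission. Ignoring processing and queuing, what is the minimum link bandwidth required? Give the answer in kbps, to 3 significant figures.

Propagation delay = 1620000 / 200000000 = 8100 μs.
Transmission budget = 44600 − 8100 = 36500 μs.
R ≥ L / t_tx = 10000 bits / 0.0365 s = 274 kbps.

274 kbps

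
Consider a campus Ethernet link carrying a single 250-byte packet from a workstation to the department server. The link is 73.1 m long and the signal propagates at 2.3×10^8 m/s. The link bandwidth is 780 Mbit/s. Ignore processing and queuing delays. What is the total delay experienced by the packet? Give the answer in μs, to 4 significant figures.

L = 250 × 8 = 2000 bits.
Transmission delay = L/R = 2000 / 780000000 = 2.5641 μs.
Propagation delay = d/s = 73.1 m / 2.3e+08 m/s = 0.317826 μs.
Total = 2.882 μs.

2.882 μs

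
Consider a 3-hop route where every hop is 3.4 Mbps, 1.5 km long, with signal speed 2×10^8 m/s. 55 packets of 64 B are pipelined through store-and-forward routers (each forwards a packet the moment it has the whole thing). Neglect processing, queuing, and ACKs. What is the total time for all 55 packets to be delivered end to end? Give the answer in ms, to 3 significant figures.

Per-hop transmission t_tx = L/R = 512/3400000 = 0.150588 ms.
Per-hop propagation t_prop = 1500/200000000 = 0.0075 ms.
Pipeline fill: first packet needs 3·t_tx to clear all hops; remaining 54 packets each add one t_tx.
Total = (3+55-1)·t_tx + 3·t_prop = 57·0.150588 + 3·0.0075 = 8.61 ms.

8.61 ms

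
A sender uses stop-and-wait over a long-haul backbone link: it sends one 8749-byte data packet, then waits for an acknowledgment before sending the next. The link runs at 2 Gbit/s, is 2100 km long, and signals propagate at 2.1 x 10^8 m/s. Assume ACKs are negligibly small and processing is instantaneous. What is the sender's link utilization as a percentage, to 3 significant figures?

0.175 %

t_tx = L/R = 69992/2000000000 = 3.4996e-05 s.
t_prop = 2100000/210000000 = 0.01 s; RTT = 0.02 s.
Cycle = t_tx + RTT = 0.020035 s.
Utilization = t_tx / cycle = 3.4996e-05/0.020035 = 0.175 %.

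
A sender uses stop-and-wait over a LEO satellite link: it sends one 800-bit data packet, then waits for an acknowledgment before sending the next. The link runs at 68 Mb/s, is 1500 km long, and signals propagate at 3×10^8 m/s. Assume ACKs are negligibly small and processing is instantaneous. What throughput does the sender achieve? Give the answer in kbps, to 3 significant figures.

79.9 kbps

t_tx = L/R = 800/68000000 = 1.17647e-05 s.
t_prop = 1500000/300000000 = 0.005 s; RTT = 0.01 s.
Cycle = t_tx + RTT = 0.0100118 s.
Throughput = L / cycle = 800 / 0.0100118 = 79.9 kbps.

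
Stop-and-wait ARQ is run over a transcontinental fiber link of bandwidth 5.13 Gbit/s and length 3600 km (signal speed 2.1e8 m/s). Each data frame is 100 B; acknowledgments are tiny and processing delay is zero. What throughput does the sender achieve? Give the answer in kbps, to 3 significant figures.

t_tx = L/R = 800/5130000000 = 1.55945e-07 s.
t_prop = 3600000/210000000 = 0.0171429 s; RTT = 0.0342857 s.
Cycle = t_tx + RTT = 0.0342859 s.
Throughput = L / cycle = 800 / 0.0342859 = 23.3 kbps.

23.3 kbps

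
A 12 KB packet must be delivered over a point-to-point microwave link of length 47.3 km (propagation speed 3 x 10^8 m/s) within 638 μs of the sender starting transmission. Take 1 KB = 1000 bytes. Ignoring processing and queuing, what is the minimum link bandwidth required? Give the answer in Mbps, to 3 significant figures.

200 Mbps

L = 96000 bits.
Propagation delay = 47300 / 300000000 = 157.667 μs.
Transmission budget = 638 − 157.667 = 480.333 μs.
R ≥ L / t_tx = 96000 bits / 0.000480333 s = 200 Mbps.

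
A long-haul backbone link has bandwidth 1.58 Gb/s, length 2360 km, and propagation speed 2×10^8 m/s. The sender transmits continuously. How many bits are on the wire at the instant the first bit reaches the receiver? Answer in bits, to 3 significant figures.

Propagation delay = 2360000 / 200000000 = 0.0118 s.
BDP = R × t_prop = 1580000000 × 0.0118 = 18644000 bits.

18600000 bits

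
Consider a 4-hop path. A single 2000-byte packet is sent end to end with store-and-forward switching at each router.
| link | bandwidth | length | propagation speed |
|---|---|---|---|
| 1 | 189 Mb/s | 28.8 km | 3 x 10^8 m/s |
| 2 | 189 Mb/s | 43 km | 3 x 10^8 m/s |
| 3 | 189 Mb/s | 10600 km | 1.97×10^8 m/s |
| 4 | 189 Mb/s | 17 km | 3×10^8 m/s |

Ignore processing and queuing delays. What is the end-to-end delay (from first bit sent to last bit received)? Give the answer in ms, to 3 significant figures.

L = 2000 × 8 = 16000 bits.
Transmission delay per hop = L/R = 16000/189000000 = 0.0846561 ms; 4 hops → 0.338624 ms.
Propagation delays (d/s per hop): 0.096, 0.143333, 53.8071, 0.0566667 ms; sum = 54.1031 ms.
End-to-end = 54.4 ms.

54.4 ms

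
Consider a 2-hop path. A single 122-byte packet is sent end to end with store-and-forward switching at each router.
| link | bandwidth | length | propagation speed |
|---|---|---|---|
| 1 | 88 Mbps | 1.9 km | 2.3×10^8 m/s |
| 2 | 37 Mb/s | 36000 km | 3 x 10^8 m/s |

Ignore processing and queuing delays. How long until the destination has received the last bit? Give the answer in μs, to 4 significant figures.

120000 μs

L = 122 × 8 = 976 bits.
Transmission delays (L/R per hop): 11.0909, 26.3784 μs; sum = 37.4693 μs.
Propagation delays (d/s per hop): 8.26087, 120000 μs; sum = 120008 μs.
End-to-end = 120000 μs.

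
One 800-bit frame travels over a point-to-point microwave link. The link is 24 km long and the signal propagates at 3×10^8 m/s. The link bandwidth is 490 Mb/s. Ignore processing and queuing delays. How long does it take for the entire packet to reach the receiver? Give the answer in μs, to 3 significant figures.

81.6 μs

Transmission delay = L/R = 800 / 490000000 = 1.63265 μs.
Propagation delay = d/s = 24000 m / 300000000 m/s = 80 μs.
Total = 81.6 μs.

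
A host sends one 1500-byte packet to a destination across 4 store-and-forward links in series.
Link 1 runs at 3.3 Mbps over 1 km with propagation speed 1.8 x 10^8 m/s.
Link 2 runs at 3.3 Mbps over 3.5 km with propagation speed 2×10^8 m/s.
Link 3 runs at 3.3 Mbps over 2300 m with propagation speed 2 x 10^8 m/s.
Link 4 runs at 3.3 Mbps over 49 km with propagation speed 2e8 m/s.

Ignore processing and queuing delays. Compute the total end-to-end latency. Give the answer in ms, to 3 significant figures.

L = 1500 × 8 = 12000 bits.
Transmission delay per hop = L/R = 12000/3300000 = 3.63636 ms; 4 hops → 14.5455 ms.
Propagation delays (d/s per hop): 0.00555556, 0.0175, 0.0115, 0.245 ms; sum = 0.279556 ms.
End-to-end = 14.8 ms.

14.8 ms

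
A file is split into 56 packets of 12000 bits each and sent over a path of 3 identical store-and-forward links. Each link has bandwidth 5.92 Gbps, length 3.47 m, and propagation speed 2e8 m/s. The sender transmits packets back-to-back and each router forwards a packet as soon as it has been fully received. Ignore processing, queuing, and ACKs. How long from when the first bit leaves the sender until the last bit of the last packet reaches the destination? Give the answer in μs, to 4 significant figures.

117.6 μs

Per-hop transmission t_tx = L/R = 12000/5920000000 = 2.02703 μs.
Per-hop propagation t_prop = 3.47/200000000 = 0.01735 μs.
Pipeline fill: first packet needs 3·t_tx to clear all hops; remaining 55 packets each add one t_tx.
Total = (3+56-1)·t_tx + 3·t_prop = 58·2.02703 + 3·0.01735 = 117.6 μs.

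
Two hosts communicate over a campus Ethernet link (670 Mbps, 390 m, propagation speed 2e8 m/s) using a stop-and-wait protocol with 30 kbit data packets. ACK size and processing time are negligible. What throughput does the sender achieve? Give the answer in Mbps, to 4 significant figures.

616.3 Mbps

t_tx = L/R = 30000/670000000 = 4.47761e-05 s.
t_prop = 390/200000000 = 1.95e-06 s; RTT = 3.9e-06 s.
Cycle = t_tx + RTT = 4.86761e-05 s.
Throughput = L / cycle = 30000 / 4.86761e-05 = 616.3 Mbps.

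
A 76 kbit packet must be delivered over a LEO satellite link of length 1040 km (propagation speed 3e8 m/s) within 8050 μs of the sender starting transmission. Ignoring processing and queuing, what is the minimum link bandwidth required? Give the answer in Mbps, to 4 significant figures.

16.58 Mbps

Propagation delay = 1040000 / 300000000 = 3466.67 μs.
Transmission budget = 8050 − 3466.67 = 4583.33 μs.
R ≥ L / t_tx = 76000 bits / 0.00458333 s = 16.58 Mbps.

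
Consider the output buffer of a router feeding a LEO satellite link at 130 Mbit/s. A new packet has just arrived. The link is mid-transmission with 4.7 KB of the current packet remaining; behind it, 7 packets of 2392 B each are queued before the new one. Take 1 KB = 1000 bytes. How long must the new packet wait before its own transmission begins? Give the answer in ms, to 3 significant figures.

1.32 ms

Each queued packet: L/R = 19136/130000000 = 0.1472 ms.
7 queued → 1.0304 ms.
Plus remaining 37600 bits of current packet: 0.289231 ms.
Queuing delay = 1.32 ms.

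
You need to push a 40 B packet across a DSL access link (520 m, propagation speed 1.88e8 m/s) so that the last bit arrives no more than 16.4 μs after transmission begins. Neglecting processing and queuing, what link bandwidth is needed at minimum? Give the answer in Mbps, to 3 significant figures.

L = 320 bits.
Propagation delay = 520 / 188000000 = 2.76596 μs.
Transmission budget = 16.4 − 2.76596 = 13.634 μs.
R ≥ L / t_tx = 320 bits / 1.3634e-05 s = 23.5 Mbps.

23.5 Mbps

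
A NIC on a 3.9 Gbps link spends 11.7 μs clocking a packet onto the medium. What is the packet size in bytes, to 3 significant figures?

L = R × t_tx = 3900000000 b/s × 1.17e-05 s = 45630 bits.
In bytes: 45630 / 8 = 5700 bytes.

5700 bytes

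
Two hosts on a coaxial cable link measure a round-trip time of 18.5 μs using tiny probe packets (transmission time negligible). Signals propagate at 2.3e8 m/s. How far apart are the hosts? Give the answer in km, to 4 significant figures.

One-way propagation = RTT/2 = 9.25 μs.
d = s × t = 2.3e+08 × 9.25e-06 = 2.128 km.

2.128 km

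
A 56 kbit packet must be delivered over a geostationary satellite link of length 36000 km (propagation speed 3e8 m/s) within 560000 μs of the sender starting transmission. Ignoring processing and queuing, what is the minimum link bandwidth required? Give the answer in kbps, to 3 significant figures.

127 kbps

Propagation delay = 36000000 / 300000000 = 120000 μs.
Transmission budget = 560000 − 120000 = 440000 μs.
R ≥ L / t_tx = 56000 bits / 0.44 s = 127 kbps.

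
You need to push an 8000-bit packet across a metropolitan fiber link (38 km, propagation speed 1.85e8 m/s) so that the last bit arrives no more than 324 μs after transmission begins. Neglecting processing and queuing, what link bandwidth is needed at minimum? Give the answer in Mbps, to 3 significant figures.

Propagation delay = 38000 / 185000000 = 205.405 μs.
Transmission budget = 324 − 205.405 = 118.595 μs.
R ≥ L / t_tx = 8000 bits / 0.000118595 s = 67.5 Mbps.

67.5 Mbps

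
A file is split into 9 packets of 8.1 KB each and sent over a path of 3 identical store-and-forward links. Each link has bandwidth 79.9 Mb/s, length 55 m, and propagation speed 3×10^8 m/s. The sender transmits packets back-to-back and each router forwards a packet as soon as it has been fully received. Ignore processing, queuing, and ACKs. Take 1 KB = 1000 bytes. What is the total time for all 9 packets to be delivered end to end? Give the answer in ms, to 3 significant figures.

Per-hop transmission t_tx = L/R = 64800/79900000 = 0.811014 ms.
Per-hop propagation t_prop = 55/300000000 = 0.000183333 ms.
Pipeline fill: first packet needs 3·t_tx to clear all hops; remaining 8 packets each add one t_tx.
Total = (3+9-1)·t_tx + 3·t_prop = 11·0.811014 + 3·0.000183333 = 8.92 ms.

8.92 ms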